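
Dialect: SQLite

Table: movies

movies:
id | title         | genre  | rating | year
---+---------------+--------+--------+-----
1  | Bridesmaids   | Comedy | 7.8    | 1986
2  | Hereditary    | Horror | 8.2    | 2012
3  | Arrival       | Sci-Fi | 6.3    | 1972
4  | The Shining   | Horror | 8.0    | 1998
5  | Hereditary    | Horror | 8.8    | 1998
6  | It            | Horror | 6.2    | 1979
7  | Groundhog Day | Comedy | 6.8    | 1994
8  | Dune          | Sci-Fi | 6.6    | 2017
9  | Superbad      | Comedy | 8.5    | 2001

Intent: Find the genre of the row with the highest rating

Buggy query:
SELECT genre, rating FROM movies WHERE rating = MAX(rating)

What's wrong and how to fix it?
Bug: WHERE is evaluated per row; an aggregate over the whole table isn't defined there

Fix: Use a subquery: WHERE rating = (SELECT MAX(rating) FROM movies)

Corrected query:
SELECT genre, rating FROM movies WHERE rating = (SELECT MAX(rating) FROM movies)

Result:
genre  | rating
-------+-------
Horror | 8.8   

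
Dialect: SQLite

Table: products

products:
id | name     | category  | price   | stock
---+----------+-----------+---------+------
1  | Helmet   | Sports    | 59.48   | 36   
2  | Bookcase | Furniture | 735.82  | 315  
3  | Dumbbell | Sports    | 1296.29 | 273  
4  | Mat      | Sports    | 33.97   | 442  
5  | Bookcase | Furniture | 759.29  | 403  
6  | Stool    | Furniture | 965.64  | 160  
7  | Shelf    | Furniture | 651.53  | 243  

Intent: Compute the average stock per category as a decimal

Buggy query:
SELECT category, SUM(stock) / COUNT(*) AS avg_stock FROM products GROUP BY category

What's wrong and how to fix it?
Bug: SUM(stock) and COUNT(*) are both integers; the division truncates the fractional part

Fix: Multiply by 1.0 (or CAST to REAL) to force floating-point division

Corrected query:
SELECT category, SUM(stock) * 1.0 / COUNT(*) AS avg_stock FROM products GROUP BY category

Result:
category  | avg_stock 
----------+-----------
Furniture | 280.25    
Sports    | 250.333333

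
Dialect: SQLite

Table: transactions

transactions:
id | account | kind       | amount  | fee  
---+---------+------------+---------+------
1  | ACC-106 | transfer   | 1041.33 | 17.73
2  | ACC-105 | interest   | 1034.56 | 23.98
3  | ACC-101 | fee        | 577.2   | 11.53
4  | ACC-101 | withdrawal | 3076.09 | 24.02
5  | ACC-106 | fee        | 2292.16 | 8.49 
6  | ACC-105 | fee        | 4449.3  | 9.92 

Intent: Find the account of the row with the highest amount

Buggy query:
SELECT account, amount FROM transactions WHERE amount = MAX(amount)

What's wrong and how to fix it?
Bug: WHERE is evaluated per row; an aggregate over the whole table isn't defined there

Fix: Use a subquery: WHERE amount = (SELECT MAX(amount) FROM transactions)

Corrected query:
SELECT account, amount FROM transactions WHERE amount = (SELECT MAX(amount) FROM transactions)

Result:
account | amount
--------+-------
ACC-105 | 4449.3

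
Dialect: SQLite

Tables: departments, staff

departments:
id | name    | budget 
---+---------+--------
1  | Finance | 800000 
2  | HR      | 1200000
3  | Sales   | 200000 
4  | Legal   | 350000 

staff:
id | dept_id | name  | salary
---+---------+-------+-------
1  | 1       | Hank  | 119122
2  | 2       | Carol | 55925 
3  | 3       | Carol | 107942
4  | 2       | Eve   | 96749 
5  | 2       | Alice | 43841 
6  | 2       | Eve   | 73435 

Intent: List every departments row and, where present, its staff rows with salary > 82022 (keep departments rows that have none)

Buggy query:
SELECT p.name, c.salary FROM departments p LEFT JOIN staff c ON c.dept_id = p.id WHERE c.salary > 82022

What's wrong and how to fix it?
Bug: Filtering c.salary in WHERE discards the NULL rows produced by LEFT JOIN, turning it into an inner join

Fix: Move the right-table condition into the ON clause so unmatched parents are kept

Corrected query:
SELECT p.name, c.salary FROM departments p LEFT JOIN staff c ON c.dept_id = p.id AND c.salary > 82022

Result:
name    | salary
--------+-------
Finance | 119122
HR      | 96749 
Sales   | 107942
Legal   | NULL  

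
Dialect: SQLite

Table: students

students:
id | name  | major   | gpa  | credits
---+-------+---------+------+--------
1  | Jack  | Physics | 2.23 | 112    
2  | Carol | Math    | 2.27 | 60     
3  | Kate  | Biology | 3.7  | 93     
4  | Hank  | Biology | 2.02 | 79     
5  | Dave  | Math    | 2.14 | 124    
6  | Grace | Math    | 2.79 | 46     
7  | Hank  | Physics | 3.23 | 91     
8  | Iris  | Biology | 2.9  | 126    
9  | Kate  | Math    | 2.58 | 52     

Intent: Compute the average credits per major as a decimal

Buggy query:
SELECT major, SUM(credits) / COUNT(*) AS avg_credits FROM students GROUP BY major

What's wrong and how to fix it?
Bug: SUM(credits) and COUNT(*) are both integers; the division truncates the fractional part

Fix: Multiply by 1.0 (or CAST to REAL) to force floating-point division

Corrected query:
SELECT major, SUM(credits) * 1.0 / COUNT(*) AS avg_credits FROM students GROUP BY major

Result:
major   | avg_credits
--------+------------
Biology | 99.333333  
Math    | 70.5       
Physics | 101.5      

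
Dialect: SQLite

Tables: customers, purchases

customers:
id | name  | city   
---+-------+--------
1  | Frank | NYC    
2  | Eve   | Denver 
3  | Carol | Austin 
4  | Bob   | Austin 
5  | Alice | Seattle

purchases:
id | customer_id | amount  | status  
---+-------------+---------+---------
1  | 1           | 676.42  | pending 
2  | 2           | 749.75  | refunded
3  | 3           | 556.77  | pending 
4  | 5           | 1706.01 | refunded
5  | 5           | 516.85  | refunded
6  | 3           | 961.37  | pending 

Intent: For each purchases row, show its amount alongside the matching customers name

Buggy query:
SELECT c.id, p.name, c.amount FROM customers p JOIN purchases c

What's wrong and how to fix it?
Bug: JOIN with no ON clause produces a cartesian product; every purchases row pairs with every customers row

Fix: Specify the join condition linking the foreign key to the parent id

Corrected query:
SELECT c.id, p.name, c.amount FROM customers p JOIN purchases c ON c.customer_id = p.id

Result:
id | name  | amount 
---+-------+--------
1  | Frank | 676.42 
2  | Eve   | 749.75 
3  | Carol | 556.77 
4  | Alice | 1706.01
5  | Alice | 516.85 
6  | Carol | 961.37 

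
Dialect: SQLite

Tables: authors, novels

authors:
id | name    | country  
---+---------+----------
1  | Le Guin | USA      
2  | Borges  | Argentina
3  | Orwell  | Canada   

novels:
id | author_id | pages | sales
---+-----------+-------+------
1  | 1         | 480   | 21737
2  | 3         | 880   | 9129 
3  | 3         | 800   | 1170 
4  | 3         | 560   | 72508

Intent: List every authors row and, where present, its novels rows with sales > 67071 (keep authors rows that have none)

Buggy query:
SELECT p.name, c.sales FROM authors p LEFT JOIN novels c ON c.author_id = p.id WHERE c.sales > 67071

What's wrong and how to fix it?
Bug: A WHERE condition on the right-hand table after LEFT JOIN drops unmatched parents

Fix: Put 'c.sales > 67071' in the JOIN's ON clause instead of WHERE

Corrected query:
SELECT p.name, c.sales FROM authors p LEFT JOIN novels c ON c.author_id = p.id AND c.sales > 67071

Result:
name    | sales
--------+------
Le Guin | NULL 
Borges  | NULL 
Orwell  | 72508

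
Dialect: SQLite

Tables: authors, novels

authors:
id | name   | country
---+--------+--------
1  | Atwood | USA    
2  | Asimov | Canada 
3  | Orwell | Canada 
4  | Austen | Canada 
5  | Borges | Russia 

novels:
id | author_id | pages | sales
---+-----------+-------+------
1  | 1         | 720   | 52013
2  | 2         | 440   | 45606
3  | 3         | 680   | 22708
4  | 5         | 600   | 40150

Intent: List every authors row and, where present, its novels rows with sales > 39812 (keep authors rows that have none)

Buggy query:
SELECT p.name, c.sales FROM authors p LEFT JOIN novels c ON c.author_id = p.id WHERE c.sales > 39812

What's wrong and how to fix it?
Bug: Filtering c.sales in WHERE discards the NULL rows produced by LEFT JOIN, turning it into an inner join

Fix: Put 'c.sales > 39812' in the JOIN's ON clause instead of WHERE

Corrected query:
SELECT p.name, c.sales FROM authors p LEFT JOIN novels c ON c.author_id = p.id AND c.sales > 39812

Result:
name   | sales
-------+------
Atwood | 52013
Asimov | 45606
Orwell | NULL 
Austen | NULL 
Borges | 40150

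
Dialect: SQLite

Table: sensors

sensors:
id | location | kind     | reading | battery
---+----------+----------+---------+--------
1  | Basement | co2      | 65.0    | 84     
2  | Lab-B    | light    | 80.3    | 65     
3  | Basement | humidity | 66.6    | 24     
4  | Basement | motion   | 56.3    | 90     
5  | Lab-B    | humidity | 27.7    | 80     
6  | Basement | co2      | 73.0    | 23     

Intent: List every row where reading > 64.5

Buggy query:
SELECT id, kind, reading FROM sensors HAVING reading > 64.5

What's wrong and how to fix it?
Bug: This is a non-aggregate query (no GROUP BY, no aggregates), so in SQLite the HAVING clause is invalid here; a row-level condition belongs in WHERE

Fix: Replace HAVING with WHERE since the condition applies to individual rows

Corrected query:
SELECT id, kind, reading FROM sensors WHERE reading > 64.5

Result:
id | kind     | reading
---+----------+--------
1  | co2      | 65     
2  | light    | 80.3   
3  | humidity | 66.6   
6  | co2      | 73     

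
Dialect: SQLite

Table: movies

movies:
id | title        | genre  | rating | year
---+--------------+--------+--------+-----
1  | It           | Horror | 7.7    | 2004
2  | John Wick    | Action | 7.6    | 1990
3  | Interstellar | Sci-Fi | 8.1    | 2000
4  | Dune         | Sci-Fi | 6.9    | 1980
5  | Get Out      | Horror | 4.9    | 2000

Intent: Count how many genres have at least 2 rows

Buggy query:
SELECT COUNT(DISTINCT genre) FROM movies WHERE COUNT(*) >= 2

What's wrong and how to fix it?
Bug: COUNT(*) cannot appear in WHERE; the per-group count doesn't exist yet

Fix: Group first with HAVING COUNT(*) >= 2, then COUNT the resulting groups

Corrected query:
SELECT COUNT(*) FROM (SELECT genre FROM movies GROUP BY genre HAVING COUNT(*) >= 2)

Result:
COUNT(*)
--------
2       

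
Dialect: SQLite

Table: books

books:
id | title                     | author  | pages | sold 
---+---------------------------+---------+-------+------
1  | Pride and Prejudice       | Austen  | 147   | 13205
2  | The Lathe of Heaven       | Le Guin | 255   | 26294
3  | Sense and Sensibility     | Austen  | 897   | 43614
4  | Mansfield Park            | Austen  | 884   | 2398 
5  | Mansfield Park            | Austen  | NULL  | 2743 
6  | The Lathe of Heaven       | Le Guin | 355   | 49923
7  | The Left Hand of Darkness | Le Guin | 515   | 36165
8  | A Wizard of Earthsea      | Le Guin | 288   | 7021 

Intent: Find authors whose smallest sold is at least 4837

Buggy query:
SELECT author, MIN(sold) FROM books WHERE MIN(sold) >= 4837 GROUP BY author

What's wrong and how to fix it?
Bug: Aggregates like MIN are computed per group after WHERE runs

Fix: Replace WHERE with HAVING after the GROUP BY

Corrected query:
SELECT author, MIN(sold) FROM books GROUP BY author HAVING MIN(sold) >= 4837

Result:
author  | MIN(sold)
--------+----------
Le Guin | 7021     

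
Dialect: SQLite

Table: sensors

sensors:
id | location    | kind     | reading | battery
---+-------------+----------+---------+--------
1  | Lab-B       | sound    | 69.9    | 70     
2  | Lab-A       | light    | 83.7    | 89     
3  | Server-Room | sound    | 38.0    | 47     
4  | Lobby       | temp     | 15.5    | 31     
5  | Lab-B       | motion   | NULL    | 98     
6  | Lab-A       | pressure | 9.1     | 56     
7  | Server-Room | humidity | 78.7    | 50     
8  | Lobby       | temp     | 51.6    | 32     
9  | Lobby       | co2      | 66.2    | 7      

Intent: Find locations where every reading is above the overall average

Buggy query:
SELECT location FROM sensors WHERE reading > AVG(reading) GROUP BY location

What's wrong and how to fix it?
Bug: WHERE evaluates per row before aggregation, so AVG() is unavailable

Fix: Use a subquery for AVG and a HAVING MIN(...) filter so the condition holds for every row in the group

Corrected query:
SELECT location FROM sensors GROUP BY location HAVING MIN(reading) > (SELECT AVG(reading) FROM sensors)

Result:
location
--------
Lab-B   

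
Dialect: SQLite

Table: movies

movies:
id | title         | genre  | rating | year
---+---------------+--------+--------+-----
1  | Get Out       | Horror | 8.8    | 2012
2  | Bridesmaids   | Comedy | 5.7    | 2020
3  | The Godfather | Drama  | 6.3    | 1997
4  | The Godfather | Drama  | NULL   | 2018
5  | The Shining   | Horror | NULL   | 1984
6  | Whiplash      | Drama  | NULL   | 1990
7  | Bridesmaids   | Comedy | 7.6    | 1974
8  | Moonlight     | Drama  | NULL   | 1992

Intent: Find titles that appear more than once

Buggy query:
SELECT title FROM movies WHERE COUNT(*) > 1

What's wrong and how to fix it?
Bug: WHERE can't reference COUNT(*); aggregates are computed after WHERE

Fix: Group first, then use HAVING for the count condition

Corrected query:
SELECT title FROM movies GROUP BY title HAVING COUNT(*) > 1

Result:
title        
-------------
Bridesmaids  
The Godfather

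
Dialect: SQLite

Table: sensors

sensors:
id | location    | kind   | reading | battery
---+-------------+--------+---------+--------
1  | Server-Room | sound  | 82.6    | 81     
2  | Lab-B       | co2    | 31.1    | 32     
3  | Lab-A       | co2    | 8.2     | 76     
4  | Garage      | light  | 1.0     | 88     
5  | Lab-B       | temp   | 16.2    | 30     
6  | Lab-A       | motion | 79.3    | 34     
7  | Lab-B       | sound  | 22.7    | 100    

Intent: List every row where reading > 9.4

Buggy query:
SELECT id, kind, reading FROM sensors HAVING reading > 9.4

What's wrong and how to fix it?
Bug: This is a non-aggregate query (no GROUP BY, no aggregates), so in SQLite the HAVING clause is invalid here; a row-level condition belongs in WHERE

Fix: Replace HAVING with WHERE since the condition applies to individual rows

Corrected query:
SELECT id, kind, reading FROM sensors WHERE reading > 9.4

Result:
id | kind   | reading
---+--------+--------
1  | sound  | 82.6   
2  | co2    | 31.1   
5  | temp   | 16.2   
6  | motion | 79.3   
7  | sound  | 22.7   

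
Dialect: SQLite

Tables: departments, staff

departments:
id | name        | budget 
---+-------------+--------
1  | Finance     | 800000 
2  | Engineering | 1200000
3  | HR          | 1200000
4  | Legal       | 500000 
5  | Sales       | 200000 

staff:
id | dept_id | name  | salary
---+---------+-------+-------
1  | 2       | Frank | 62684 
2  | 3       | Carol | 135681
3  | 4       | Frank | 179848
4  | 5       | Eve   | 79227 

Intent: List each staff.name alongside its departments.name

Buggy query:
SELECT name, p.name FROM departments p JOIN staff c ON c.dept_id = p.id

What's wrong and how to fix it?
Bug: Both tables have a 'name' column; the unqualified reference is ambiguous

Fix: Qualify the column with its table alias (c.name)

Corrected query:
SELECT c.name, p.name FROM departments p JOIN staff c ON c.dept_id = p.id

Result:
name  | name       
------+------------
Frank | Engineering
Carol | HR         
Frank | Legal      
Eve   | Sales      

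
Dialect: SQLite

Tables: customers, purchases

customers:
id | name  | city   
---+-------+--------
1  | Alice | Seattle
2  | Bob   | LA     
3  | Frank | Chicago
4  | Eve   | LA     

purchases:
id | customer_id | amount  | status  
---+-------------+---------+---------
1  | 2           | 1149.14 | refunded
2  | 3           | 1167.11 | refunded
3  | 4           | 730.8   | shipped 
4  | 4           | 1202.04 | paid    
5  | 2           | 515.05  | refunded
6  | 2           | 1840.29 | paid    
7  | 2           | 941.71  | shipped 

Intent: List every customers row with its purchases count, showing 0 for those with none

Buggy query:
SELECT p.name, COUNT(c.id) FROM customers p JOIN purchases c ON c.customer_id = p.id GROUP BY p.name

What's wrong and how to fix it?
Bug: INNER JOIN drops customers rows that have no matching purchases rows

Fix: Switch to LEFT JOIN to retain unmatched parent rows

Corrected query:
SELECT p.name, COUNT(c.id) FROM customers p LEFT JOIN purchases c ON c.customer_id = p.id GROUP BY p.name

Result:
name  | COUNT(c.id)
------+------------
Alice | 0          
Bob   | 4          
Eve   | 2          
Frank | 1          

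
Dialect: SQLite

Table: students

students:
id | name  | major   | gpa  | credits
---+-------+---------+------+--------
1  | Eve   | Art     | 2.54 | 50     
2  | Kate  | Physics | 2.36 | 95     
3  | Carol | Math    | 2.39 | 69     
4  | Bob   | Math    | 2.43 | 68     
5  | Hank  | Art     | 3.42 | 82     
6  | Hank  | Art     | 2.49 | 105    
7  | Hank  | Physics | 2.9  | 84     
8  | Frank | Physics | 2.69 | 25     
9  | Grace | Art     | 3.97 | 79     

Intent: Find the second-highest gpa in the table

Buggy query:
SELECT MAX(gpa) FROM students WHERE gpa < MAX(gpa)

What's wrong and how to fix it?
Bug: MAX(gpa) on the right of the comparison is an aggregate-in-WHERE error

Fix: Compute the overall MAX in a subquery, then take MAX of rows below it

Corrected query:
SELECT MAX(gpa) FROM students WHERE gpa < (SELECT MAX(gpa) FROM students)

Result:
MAX(gpa)
--------
3.42    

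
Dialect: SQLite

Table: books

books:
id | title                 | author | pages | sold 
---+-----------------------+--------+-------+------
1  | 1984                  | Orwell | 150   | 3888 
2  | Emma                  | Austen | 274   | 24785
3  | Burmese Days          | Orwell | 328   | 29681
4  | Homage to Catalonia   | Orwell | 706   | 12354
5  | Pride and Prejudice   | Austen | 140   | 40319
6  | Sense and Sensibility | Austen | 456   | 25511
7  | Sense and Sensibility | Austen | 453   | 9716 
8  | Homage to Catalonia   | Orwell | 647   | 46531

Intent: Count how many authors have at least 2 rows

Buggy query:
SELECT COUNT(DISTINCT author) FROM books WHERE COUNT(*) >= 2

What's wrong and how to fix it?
Bug: COUNT(*) cannot appear in WHERE; the per-group count doesn't exist yet

Fix: Group first with HAVING COUNT(*) >= 2, then COUNT the resulting groups

Corrected query:
SELECT COUNT(*) FROM (SELECT author FROM books GROUP BY author HAVING COUNT(*) >= 2)

Result:
COUNT(*)
--------
2       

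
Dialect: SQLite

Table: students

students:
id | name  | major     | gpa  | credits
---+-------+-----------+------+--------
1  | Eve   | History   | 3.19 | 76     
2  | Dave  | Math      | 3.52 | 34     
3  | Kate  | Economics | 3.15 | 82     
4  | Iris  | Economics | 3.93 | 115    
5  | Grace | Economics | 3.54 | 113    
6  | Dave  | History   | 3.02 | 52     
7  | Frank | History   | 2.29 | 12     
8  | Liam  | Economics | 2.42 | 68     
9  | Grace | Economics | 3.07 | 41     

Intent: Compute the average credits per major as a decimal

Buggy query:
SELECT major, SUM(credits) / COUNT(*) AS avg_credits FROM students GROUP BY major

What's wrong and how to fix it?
Bug: SUM(credits) and COUNT(*) are both integers; the division truncates the fractional part

Fix: Cast one side to REAL so the division keeps the fractional part

Corrected query:
SELECT major, SUM(credits) * 1.0 / COUNT(*) AS avg_credits FROM students GROUP BY major

Result:
major     | avg_credits
----------+------------
Economics | 83.8       
History   | 46.666667  
Math      | 34         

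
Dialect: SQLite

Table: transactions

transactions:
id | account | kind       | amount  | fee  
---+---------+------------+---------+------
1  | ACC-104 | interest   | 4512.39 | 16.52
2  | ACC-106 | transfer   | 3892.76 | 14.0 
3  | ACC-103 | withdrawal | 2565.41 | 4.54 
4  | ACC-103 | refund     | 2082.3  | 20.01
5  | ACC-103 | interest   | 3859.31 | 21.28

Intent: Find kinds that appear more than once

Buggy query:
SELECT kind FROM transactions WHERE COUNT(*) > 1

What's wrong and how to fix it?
Bug: COUNT(*) is an aggregate and cannot be used in WHERE

Fix: Group first, then use HAVING for the count condition

Corrected query:
SELECT kind FROM transactions GROUP BY kind HAVING COUNT(*) > 1

Result:
kind    
--------
interest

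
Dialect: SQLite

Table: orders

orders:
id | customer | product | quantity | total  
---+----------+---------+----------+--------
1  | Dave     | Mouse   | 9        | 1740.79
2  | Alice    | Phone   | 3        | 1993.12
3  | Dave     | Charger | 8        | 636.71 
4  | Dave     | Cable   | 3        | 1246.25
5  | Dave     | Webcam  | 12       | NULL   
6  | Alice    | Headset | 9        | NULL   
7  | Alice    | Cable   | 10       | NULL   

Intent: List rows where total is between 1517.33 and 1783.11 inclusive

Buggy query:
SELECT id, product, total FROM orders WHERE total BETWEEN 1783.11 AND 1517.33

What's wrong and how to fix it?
Bug: The bounds are reversed; BETWEEN a AND b requires a <= b to match anything

Fix: Write BETWEEN 1517.33 AND 1783.11

Corrected query:
SELECT id, product, total FROM orders WHERE total BETWEEN 1517.33 AND 1783.11

Result:
id | product | total  
---+---------+--------
1  | Mouse   | 1740.79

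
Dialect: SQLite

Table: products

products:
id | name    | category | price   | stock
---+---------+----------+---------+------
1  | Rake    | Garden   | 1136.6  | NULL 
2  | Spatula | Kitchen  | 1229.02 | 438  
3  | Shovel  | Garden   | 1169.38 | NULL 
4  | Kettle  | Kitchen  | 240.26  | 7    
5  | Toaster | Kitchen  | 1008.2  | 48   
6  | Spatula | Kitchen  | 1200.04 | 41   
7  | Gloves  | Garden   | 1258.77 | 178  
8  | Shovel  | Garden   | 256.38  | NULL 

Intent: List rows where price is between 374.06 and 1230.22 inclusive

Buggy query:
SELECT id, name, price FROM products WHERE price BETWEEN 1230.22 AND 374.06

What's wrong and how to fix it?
Bug: The bounds are reversed; BETWEEN a AND b requires a <= b to match anything

Fix: Write BETWEEN 374.06 AND 1230.22

Corrected query:
SELECT id, name, price FROM products WHERE price BETWEEN 374.06 AND 1230.22

Result:
id | name    | price  
---+---------+--------
1  | Rake    | 1136.6 
2  | Spatula | 1229.02
3  | Shovel  | 1169.38
5  | Toaster | 1008.2 
6  | Spatula | 1200.04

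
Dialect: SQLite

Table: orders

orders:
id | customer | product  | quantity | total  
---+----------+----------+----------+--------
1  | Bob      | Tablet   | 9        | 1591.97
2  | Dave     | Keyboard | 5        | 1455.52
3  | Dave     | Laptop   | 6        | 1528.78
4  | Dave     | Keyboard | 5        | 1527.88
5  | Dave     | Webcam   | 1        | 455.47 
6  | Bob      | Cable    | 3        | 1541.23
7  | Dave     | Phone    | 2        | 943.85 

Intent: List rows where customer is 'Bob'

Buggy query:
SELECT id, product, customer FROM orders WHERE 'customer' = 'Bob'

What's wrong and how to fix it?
Bug: 'customer' in single quotes is a string literal, not the column; the comparison is literal-vs-literal and never true

Fix: Remove the quotes around the column name (or use double quotes for an identifier)

Corrected query:
SELECT id, product, customer FROM orders WHERE customer = 'Bob'

Result:
id | product | customer
---+---------+---------
1  | Tablet  | Bob     
6  | Cable   | Bob     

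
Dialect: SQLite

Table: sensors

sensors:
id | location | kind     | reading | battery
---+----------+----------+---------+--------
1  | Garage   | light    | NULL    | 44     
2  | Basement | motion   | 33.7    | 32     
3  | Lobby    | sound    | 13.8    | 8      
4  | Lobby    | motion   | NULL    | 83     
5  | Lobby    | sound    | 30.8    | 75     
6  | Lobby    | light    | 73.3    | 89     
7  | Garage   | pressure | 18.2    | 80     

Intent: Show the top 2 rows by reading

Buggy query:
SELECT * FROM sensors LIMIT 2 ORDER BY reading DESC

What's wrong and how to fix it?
Bug: ORDER BY cannot follow LIMIT; LIMIT is the final clause

Fix: Sort with ORDER BY, then apply LIMIT

Corrected query:
SELECT * FROM sensors ORDER BY reading DESC LIMIT 2

Result:
id | location | kind   | reading | battery
---+----------+--------+---------+--------
6  | Lobby    | light  | 73.3    | 89     
2  | Basement | motion | 33.7    | 32     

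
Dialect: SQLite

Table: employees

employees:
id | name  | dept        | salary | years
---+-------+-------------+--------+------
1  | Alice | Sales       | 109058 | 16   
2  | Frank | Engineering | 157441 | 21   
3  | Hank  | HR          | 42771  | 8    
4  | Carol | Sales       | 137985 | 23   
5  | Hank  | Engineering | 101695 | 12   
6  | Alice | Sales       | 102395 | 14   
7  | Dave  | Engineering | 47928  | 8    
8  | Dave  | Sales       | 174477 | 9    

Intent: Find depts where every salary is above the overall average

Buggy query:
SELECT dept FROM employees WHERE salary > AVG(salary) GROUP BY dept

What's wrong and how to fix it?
Bug: WHERE evaluates per row before aggregation, so AVG() is unavailable

Fix: Use a subquery for AVG and a HAVING MIN(...) filter so the condition holds for every row in the group

Corrected query:
SELECT dept FROM employees GROUP BY dept HAVING MIN(salary) > (SELECT AVG(salary) FROM employees)

Result:
(no rows)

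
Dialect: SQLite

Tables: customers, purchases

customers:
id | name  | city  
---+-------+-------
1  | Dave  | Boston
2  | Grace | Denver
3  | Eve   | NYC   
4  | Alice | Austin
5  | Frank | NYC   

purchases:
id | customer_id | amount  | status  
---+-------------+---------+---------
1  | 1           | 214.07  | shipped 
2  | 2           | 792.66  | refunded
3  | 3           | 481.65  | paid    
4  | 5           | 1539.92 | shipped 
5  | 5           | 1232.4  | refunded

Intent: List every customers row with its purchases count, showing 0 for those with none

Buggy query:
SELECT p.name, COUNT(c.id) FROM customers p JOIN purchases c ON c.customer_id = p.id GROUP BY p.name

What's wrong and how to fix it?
Bug: An inner join excludes parents with zero children

Fix: Switch to LEFT JOIN to retain unmatched parent rows

Corrected query:
SELECT p.name, COUNT(c.id) FROM customers p LEFT JOIN purchases c ON c.customer_id = p.id GROUP BY p.name

Result:
name  | COUNT(c.id)
------+------------
Alice | 0          
Dave  | 1          
Eve   | 1          
Frank | 2          
Grace | 1          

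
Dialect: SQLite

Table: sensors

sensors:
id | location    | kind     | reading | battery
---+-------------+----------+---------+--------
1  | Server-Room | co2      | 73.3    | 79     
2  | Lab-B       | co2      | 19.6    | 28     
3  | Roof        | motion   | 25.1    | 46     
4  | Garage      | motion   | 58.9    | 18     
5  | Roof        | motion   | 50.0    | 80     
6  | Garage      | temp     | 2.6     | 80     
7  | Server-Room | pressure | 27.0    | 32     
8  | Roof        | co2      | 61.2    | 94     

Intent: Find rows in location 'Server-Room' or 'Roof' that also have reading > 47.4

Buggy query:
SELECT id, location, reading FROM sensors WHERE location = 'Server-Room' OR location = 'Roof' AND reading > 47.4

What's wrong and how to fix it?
Bug: AND binds tighter than OR, so this parses as location = 'Server-Room' OR (location = 'Roof' AND reading > 47.4)

Fix: Add parentheses around the OR so the AND applies to both alternatives

Corrected query:
SELECT id, location, reading FROM sensors WHERE (location = 'Server-Room' OR location = 'Roof') AND reading > 47.4

Result:
id | location    | reading
---+-------------+--------
1  | Server-Room | 73.3   
5  | Roof        | 50     
8  | Roof        | 61.2   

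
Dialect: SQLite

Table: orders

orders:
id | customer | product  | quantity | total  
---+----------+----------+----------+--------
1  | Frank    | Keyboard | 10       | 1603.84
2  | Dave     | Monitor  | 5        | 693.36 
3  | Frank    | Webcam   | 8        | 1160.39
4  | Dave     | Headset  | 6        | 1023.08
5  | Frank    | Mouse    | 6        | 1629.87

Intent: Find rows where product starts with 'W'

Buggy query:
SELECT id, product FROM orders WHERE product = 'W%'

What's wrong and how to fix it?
Bug: Wildcards only work with LIKE; '=' treats '%' as a literal character

Fix: Replace '=' with LIKE so 'W%' is treated as a pattern

Corrected query:
SELECT id, product FROM orders WHERE product LIKE 'W%'

Result:
id | product
---+--------
3  | Webcam 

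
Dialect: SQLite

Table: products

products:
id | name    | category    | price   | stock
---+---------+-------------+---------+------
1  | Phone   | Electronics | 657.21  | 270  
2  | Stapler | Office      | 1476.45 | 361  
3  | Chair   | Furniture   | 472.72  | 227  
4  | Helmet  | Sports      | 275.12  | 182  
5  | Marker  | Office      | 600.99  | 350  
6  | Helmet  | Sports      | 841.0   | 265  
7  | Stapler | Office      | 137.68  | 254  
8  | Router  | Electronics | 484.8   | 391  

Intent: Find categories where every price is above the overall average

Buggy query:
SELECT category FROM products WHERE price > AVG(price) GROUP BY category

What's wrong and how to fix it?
Bug: AVG() is an aggregate; it can't sit directly in WHERE

Fix: Compute the overall average in a scalar subquery and compare each group's MIN against it in HAVING

Corrected query:
SELECT category FROM products GROUP BY category HAVING MIN(price) > (SELECT AVG(price) FROM products)

Result:
(no rows)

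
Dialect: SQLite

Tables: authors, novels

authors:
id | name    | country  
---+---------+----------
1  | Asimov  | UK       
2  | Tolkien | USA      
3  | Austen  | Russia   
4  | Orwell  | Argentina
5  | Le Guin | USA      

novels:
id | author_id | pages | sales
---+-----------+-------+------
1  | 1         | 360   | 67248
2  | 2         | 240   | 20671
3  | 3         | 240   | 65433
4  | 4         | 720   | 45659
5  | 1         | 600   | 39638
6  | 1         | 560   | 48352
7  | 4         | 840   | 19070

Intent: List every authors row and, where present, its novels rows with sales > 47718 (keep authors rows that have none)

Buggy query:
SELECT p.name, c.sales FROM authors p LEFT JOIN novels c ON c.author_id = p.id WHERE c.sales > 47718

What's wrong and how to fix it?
Bug: A WHERE condition on the right-hand table after LEFT JOIN drops unmatched parents

Fix: Put 'c.sales > 47718' in the JOIN's ON clause instead of WHERE

Corrected query:
SELECT p.name, c.sales FROM authors p LEFT JOIN novels c ON c.author_id = p.id AND c.sales > 47718

Result:
name    | sales
--------+------
Asimov  | 48352
Asimov  | 67248
Tolkien | NULL 
Austen  | 65433
Orwell  | NULL 
Le Guin | NULL 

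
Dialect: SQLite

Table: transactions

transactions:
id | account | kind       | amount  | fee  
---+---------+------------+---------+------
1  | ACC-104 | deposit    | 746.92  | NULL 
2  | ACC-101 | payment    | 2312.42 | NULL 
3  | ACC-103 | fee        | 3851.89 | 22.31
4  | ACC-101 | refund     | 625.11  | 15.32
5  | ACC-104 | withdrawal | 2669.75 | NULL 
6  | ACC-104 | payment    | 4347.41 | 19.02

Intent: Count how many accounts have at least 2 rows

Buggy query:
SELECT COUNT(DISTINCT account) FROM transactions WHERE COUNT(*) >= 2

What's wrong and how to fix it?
Bug: COUNT(*) cannot appear in WHERE; the per-group count doesn't exist yet

Fix: Use a subquery that GROUPs and filters with HAVING, then count its rows

Corrected query:
SELECT COUNT(*) FROM (SELECT account FROM transactions GROUP BY account HAVING COUNT(*) >= 2)

Result:
COUNT(*)
--------
2       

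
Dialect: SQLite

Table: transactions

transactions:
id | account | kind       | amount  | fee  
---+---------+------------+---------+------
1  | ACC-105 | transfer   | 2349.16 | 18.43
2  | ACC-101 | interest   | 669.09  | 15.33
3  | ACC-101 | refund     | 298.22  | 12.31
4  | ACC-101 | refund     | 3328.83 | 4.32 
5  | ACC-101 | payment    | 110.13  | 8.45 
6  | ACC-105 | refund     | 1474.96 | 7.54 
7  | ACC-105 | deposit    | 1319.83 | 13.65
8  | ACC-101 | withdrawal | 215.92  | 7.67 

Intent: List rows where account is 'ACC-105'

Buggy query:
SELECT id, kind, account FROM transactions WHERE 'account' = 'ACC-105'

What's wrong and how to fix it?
Bug: 'account' in single quotes is a string literal, not the column; the comparison is literal-vs-literal and never true

Fix: Reference the column as account without single quotes

Corrected query:
SELECT id, kind, account FROM transactions WHERE account = 'ACC-105'

Result:
id | kind     | account
---+----------+--------
1  | transfer | ACC-105
6  | refund   | ACC-105
7  | deposit  | ACC-105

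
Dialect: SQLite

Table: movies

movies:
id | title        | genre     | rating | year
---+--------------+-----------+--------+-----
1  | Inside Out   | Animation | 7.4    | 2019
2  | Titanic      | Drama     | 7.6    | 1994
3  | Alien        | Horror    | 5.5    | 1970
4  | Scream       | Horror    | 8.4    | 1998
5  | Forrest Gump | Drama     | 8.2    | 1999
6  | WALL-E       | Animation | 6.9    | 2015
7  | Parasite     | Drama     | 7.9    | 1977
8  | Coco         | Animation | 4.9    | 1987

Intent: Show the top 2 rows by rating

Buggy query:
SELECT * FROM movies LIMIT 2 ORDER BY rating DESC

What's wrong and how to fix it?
Bug: ORDER BY cannot follow LIMIT; LIMIT is the final clause

Fix: Sort with ORDER BY, then apply LIMIT

Corrected query:
SELECT * FROM movies ORDER BY rating DESC LIMIT 2

Result:
id | title        | genre  | rating | year
---+--------------+--------+--------+-----
4  | Scream       | Horror | 8.4    | 1998
5  | Forrest Gump | Drama  | 8.2    | 1999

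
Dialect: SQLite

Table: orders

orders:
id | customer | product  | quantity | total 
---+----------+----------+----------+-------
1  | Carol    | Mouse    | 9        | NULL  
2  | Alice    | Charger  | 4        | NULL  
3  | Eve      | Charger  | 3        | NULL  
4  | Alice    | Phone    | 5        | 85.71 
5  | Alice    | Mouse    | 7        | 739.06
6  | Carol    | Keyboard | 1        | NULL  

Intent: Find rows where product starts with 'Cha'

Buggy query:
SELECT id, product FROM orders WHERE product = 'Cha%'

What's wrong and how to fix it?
Bug: Wildcards only work with LIKE; '=' treats '%' as a literal character

Fix: Use LIKE for wildcard pattern matching

Corrected query:
SELECT id, product FROM orders WHERE product LIKE 'Cha%'

Result:
id | product
---+--------
2  | Charger
3  | Charger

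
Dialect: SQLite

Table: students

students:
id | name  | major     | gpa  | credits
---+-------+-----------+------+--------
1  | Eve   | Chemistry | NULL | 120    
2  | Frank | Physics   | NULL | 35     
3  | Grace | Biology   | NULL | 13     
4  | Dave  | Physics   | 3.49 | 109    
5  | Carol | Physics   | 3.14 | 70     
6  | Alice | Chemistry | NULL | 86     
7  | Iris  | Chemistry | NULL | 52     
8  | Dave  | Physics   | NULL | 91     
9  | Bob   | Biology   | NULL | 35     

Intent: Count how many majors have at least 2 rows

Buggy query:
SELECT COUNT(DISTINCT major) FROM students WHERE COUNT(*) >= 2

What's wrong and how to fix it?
Bug: COUNT(*) cannot appear in WHERE; the per-group count doesn't exist yet

Fix: Use a subquery that GROUPs and filters with HAVING, then count its rows

Corrected query:
SELECT COUNT(*) FROM (SELECT major FROM students GROUP BY major HAVING COUNT(*) >= 2)

Result:
COUNT(*)
--------
3       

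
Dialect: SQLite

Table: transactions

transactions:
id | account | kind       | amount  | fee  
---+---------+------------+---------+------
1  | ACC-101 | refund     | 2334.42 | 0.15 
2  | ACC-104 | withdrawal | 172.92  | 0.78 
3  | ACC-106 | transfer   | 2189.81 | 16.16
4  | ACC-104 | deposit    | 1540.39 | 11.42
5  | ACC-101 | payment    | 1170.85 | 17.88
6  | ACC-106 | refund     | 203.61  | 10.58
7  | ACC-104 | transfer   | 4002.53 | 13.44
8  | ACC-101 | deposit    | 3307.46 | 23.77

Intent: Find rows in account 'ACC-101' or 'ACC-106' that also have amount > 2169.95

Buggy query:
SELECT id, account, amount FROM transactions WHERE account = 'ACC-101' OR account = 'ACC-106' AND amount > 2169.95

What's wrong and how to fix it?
Bug: Without parentheses, AND is evaluated before OR, so the amount filter only applies to the 'ACC-106' branch

Fix: Add parentheses around the OR so the AND applies to both alternatives

Corrected query:
SELECT id, account, amount FROM transactions WHERE (account = 'ACC-101' OR account = 'ACC-106') AND amount > 2169.95

Result:
id | account | amount 
---+---------+--------
1  | ACC-101 | 2334.42
3  | ACC-106 | 2189.81
8  | ACC-101 | 3307.46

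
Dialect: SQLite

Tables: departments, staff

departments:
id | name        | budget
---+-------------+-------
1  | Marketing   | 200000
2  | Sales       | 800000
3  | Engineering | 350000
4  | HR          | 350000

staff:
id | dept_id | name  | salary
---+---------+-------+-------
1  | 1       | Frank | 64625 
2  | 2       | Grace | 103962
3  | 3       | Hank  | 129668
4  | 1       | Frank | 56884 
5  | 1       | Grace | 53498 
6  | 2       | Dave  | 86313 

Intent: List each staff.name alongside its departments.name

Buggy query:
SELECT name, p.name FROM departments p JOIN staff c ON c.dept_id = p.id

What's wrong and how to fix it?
Bug: Both tables have a 'name' column; the unqualified reference is ambiguous

Fix: Qualify the column with its table alias (c.name)

Corrected query:
SELECT c.name, p.name FROM departments p JOIN staff c ON c.dept_id = p.id

Result:
name  | name       
------+------------
Frank | Marketing  
Grace | Sales      
Hank  | Engineering
Frank | Marketing  
Grace | Marketing  
Dave  | Sales      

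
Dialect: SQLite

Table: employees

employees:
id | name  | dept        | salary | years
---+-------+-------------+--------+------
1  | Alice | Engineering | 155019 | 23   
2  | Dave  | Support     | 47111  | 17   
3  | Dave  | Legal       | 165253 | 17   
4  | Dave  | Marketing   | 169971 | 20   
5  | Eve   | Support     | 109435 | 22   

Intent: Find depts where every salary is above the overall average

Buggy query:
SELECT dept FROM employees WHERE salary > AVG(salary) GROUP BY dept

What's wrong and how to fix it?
Bug: WHERE evaluates per row before aggregation, so AVG() is unavailable

Fix: Compute the overall average in a scalar subquery and compare each group's MIN against it in HAVING

Corrected query:
SELECT dept FROM employees GROUP BY dept HAVING MIN(salary) > (SELECT AVG(salary) FROM employees)

Result:
dept       
-----------
Engineering
Legal      
Marketing  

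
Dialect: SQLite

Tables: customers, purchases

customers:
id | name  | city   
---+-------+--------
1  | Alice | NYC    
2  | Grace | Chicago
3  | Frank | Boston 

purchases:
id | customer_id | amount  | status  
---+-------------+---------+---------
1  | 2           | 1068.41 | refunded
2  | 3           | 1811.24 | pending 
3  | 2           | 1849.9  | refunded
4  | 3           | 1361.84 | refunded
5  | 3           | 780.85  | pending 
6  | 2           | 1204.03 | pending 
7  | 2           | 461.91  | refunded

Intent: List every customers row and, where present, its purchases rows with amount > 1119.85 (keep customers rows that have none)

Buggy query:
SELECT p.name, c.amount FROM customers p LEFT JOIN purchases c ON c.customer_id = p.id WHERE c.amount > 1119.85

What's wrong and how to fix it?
Bug: A WHERE condition on the right-hand table after LEFT JOIN drops unmatched parents

Fix: Put 'c.amount > 1119.85' in the JOIN's ON clause instead of WHERE

Corrected query:
SELECT p.name, c.amount FROM customers p LEFT JOIN purchases c ON c.customer_id = p.id AND c.amount > 1119.85

Result:
name  | amount 
------+--------
Alice | NULL   
Grace | 1204.03
Grace | 1849.9 
Frank | 1361.84
Frank | 1811.24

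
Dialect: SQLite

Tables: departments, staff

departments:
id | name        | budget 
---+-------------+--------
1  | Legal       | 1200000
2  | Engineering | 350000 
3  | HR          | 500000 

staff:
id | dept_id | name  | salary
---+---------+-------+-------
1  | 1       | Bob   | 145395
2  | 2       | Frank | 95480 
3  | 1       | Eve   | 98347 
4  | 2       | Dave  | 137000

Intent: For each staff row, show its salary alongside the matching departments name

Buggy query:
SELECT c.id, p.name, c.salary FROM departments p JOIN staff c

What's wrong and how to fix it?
Bug: JOIN with no ON clause produces a cartesian product; every staff row pairs with every departments row

Fix: Specify the join condition linking the foreign key to the parent id

Corrected query:
SELECT c.id, p.name, c.salary FROM departments p JOIN staff c ON c.dept_id = p.id

Result:
id | name        | salary
---+-------------+-------
1  | Legal       | 145395
2  | Engineering | 95480 
3  | Legal       | 98347 
4  | Engineering | 137000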